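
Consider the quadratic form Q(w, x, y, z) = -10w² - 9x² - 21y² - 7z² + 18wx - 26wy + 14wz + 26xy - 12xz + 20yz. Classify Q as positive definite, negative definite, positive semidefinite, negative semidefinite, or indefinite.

negative definite

The symmetric matrix of Q is A = [[-10, 9, -13, 7], [9, -9, 13, -6], [-13, 13, -21, 10], [7, -6, 10, -7]].
Leading principal minors: Δ_1 = -10, Δ_2 = 9, Δ_3 = -20, Δ_4 = 24.
The signs alternate starting with Δ_1 < 0, so by Sylvester's criterion Q is negative definite.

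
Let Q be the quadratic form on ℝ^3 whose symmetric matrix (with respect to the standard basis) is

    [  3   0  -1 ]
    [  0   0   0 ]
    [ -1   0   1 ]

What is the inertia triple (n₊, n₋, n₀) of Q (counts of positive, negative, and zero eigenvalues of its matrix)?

(2, 0, 1)

Symmetric row and column elimination reduces A to a congruent diagonal form with pivots 3, 0, 2/3.
So there are 2 positive, 1 zero pivots.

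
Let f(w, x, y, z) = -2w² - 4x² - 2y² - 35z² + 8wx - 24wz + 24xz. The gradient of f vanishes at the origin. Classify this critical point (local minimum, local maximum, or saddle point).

saddle point

The Hessian at the origin is H = [[-4, 8, 0, -24], [8, -8, 0, 24], [0, 0, -4, 0], [-24, 24, 0, -70]].
Applying the same elementary operations to the rows and columns of H produces a congruent diagonal matrix with entries -4, 8, -4, 2.
That gives 2 positive, 2 negative pivots.
H is indefinite, so the origin is a saddle point.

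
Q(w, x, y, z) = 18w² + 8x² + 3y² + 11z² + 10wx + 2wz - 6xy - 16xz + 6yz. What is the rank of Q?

4

Write A = [[18, 5, 0, 1], [5, 8, -3, -8], [0, -3, 3, 3], [1, -8, 3, 11]].
Row-reducing A symmetrically gives the diagonal entries 18, 119/18, 195/119, 3/13.
That gives 4 positive pivots.
The rank is the number of nonzero pivots: 4.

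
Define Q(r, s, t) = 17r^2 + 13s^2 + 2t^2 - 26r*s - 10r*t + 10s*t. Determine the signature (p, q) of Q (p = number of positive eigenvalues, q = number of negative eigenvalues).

(3, 0)

The associated matrix is A = [[17, -13, -5], [-13, 13, 5], [-5, 5, 2]].
Row-reducing A symmetrically gives the diagonal entries 17, 52/17, 1/13.
Counting signs: 3 positive.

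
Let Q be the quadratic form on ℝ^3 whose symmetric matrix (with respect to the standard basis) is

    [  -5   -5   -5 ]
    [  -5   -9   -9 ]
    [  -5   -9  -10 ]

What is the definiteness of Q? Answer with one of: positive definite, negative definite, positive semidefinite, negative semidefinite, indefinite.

Leading principal minors: Δ_1 = -5, Δ_2 = 20, Δ_3 = -20.
The signs alternate starting with Δ_1 < 0, so by Sylvester's criterion Q is negative definite.

negative definite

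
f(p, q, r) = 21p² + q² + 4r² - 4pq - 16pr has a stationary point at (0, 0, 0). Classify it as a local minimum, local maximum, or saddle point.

The Hessian at the origin is H = [[42, -4, -16], [-4, 2, 0], [-16, 0, 8]].
Applying the same elementary operations to the rows and columns of H produces a congruent diagonal matrix with entries 42, 34/21, 8/17.
Counting signs: 3 positive.
H is positive definite, so the origin is a strict local minimum.

local minimum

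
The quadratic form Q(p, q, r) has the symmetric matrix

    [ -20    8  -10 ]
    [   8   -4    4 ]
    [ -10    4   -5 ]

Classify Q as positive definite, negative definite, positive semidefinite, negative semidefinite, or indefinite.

Applying the same elementary operations to the rows and columns of A produces a congruent diagonal matrix with entries -20, -4/5, 0.
Counting signs: 2 negative, 1 zero.
Hence Q is negative semidefinite.

negative semidefinite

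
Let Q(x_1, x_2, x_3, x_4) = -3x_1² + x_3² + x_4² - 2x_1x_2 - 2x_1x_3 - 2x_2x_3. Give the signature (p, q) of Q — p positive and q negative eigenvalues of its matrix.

(2, 1)

Write A = [[-3, -1, -1, 0], [-1, 0, -1, 0], [-1, -1, 1, 0], [0, 0, 0, 1]].
Symmetric row and column elimination reduces A to a congruent diagonal form with pivots -3, 1/3, 0, 1.
That gives 2 positive, 1 negative, 1 zero pivots.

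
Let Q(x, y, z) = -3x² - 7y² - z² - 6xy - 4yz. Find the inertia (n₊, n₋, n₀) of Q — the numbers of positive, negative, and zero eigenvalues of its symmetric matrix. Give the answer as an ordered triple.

(0, 2, 1)

The symmetric matrix is A = [[-3, -3, 0], [-3, -7, -2], [0, -2, -1]].
Applying the same elementary operations to the rows and columns of A produces a congruent diagonal matrix with entries -3, -4, 0.
That gives 2 negative, 1 zero pivots.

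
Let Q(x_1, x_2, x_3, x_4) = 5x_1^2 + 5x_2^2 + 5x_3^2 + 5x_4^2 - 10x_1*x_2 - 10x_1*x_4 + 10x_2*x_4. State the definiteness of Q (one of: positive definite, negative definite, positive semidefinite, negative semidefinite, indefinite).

positive semidefinite

The symmetric matrix is A = [[5, -5, 0, -5], [-5, 5, 0, 5], [0, 0, 5, 0], [-5, 5, 0, 5]].
Congruent diagonalization of A (simultaneous row and column reduction) yields pivots 5, 0, 5, 0.
So there are 2 positive, 2 zero pivots.
Hence Q is positive semidefinite.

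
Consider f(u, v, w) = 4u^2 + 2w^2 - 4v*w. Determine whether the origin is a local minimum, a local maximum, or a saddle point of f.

saddle point

The Hessian at the origin is H = [[8, 0, 0], [0, 0, -4], [0, -4, 4]].
H is indefinite, so the origin is a saddle point.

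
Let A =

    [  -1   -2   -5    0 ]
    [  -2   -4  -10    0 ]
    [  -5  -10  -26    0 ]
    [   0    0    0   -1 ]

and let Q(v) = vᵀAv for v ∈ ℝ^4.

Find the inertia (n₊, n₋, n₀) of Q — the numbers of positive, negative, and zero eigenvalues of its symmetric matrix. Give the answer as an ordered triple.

Applying the same elementary operations to the rows and columns of A produces a congruent diagonal matrix with entries -1, 0, -1, -1.
So there are 3 negative, 1 zero pivots.

(0, 3, 1)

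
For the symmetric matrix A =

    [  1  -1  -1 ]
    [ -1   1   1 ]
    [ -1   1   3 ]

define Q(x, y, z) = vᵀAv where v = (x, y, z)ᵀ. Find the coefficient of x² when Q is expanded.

The coefficient of x² is the diagonal entry A[1,1] = 1.

1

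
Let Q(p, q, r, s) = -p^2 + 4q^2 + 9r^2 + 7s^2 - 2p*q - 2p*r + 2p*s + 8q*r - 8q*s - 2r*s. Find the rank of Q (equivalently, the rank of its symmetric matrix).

4

The symmetric matrix is A = [[-1, -1, -1, 1], [-1, 4, 4, -4], [-1, 4, 9, -1], [1, -4, -1, 7]].
Congruent diagonalization of A (simultaneous row and column reduction) yields pivots -1, 5, 5, 6/5.
Counting signs: 3 positive, 1 negative.
The rank is the number of nonzero pivots: 4.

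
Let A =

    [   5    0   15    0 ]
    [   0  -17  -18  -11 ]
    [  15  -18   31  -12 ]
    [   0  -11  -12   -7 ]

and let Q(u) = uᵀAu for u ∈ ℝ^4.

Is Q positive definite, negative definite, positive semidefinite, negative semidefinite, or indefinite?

indefinite

An LDLᵀ factorisation of A has diagonal entries 5, -17, 86/17, 4/43.
Counting signs: 3 positive, 1 negative.
Hence Q is indefinite.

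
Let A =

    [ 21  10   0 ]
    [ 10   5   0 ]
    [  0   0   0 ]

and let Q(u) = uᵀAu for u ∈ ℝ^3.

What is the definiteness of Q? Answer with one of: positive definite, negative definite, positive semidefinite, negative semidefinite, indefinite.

Applying the same elementary operations to the rows and columns of A produces a congruent diagonal matrix with entries 21, 5/21, 0.
So there are 2 positive, 1 zero pivots.
Hence Q is positive semidefinite.

positive semidefinite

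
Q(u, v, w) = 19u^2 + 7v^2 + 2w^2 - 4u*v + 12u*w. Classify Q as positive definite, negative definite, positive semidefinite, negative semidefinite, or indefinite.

The associated matrix is A = [[19, -2, 6], [-2, 7, 0], [6, 0, 2]].
Applying the same elementary operations to the rows and columns of A produces a congruent diagonal matrix with entries 19, 129/19, 2/43.
Counting signs: 3 positive.
Hence Q is positive definite.

positive definite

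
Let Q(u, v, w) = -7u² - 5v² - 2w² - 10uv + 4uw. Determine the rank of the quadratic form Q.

2

The associated matrix is A = [[-7, -5, 2], [-5, -5, 0], [2, 0, -2]].
Congruent diagonalization of A (simultaneous row and column reduction) yields pivots -7, -10/7, 0.
So there are 2 negative, 1 zero pivots.
The rank is the number of nonzero pivots: 2.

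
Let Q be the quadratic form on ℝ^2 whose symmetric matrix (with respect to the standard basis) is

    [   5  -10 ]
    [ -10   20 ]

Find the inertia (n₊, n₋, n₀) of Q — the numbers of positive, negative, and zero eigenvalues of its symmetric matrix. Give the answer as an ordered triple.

(1, 0, 1)

Congruent diagonalization of A (simultaneous row and column reduction) yields pivots 5, 0.
That gives 1 positive, 1 zero pivots.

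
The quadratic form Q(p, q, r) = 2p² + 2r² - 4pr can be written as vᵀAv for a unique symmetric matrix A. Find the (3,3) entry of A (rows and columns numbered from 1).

The coefficient of r² in Q is 2, and that is exactly A[3,3].

2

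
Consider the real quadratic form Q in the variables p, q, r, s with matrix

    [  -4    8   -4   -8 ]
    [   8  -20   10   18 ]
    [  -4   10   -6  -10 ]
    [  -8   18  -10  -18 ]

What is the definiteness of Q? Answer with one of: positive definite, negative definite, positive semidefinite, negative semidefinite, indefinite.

Applying the same elementary operations to the rows and columns of A produces a congruent diagonal matrix with entries -4, -4, -1, 0.
So there are 3 negative, 1 zero pivots.
Hence Q is negative semidefinite.

negative semidefinite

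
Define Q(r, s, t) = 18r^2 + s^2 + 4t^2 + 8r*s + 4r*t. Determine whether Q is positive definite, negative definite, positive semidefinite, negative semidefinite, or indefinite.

The associated matrix is A = [[18, 4, 2], [4, 1, 0], [2, 0, 4]].
Symmetric row and column elimination reduces A to a congruent diagonal form with pivots 18, 1/9, 2.
So there are 3 positive pivots.
Hence Q is positive definite.

positive definite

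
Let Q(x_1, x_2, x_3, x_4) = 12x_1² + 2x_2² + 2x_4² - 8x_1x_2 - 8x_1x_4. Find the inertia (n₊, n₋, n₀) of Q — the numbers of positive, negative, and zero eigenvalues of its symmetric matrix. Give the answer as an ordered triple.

The symmetric matrix is A = [[12, -4, 0, -4], [-4, 2, 0, 0], [0, 0, 0, 0], [-4, 0, 0, 2]].
Symmetric row and column elimination reduces A to a congruent diagonal form with pivots 12, 2/3, 0, -2.
That gives 2 positive, 1 negative, 1 zero pivots.

(2, 1, 1)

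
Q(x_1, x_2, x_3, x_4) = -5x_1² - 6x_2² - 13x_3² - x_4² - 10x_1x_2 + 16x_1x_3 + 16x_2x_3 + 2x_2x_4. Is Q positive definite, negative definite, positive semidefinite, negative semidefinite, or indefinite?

The symmetric matrix is A = [[-5, -5, 8, 0], [-5, -6, 8, 1], [8, 8, -13, 0], [0, 1, 0, -1]].
Applying the same elementary operations to the rows and columns of A produces a congruent diagonal matrix with entries -5, -1, -1/5, 0.
Counting signs: 3 negative, 1 zero.
Hence Q is negative semidefinite.

negative semidefinite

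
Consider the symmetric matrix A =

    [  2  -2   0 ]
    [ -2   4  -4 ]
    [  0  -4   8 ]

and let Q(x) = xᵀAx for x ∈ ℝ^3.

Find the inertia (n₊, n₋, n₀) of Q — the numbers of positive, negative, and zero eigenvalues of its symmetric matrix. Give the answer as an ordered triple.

Applying the same elementary operations to the rows and columns of A produces a congruent diagonal matrix with entries 2, 2, 0.
That gives 2 positive, 1 zero pivots.

(2, 0, 1)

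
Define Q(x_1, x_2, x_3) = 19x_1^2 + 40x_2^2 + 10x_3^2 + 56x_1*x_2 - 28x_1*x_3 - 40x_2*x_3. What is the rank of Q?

The associated matrix is A = [[19, 28, -14], [28, 40, -20], [-14, -20, 10]].
Applying the same elementary operations to the rows and columns of A produces a congruent diagonal matrix with entries 19, -24/19, 0.
That gives 1 positive, 1 negative, 1 zero pivots.
The rank is the number of nonzero pivots: 2.

2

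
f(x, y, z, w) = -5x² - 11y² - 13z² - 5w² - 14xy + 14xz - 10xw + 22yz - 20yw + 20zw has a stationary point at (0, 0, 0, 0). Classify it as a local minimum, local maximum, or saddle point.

saddle point

The Hessian at the origin is H = [[-10, -14, 14, -10], [-14, -22, 22, -20], [14, 22, -26, 20], [-10, -20, 20, -10]].
Applying the same elementary operations to the rows and columns of H produces a congruent diagonal matrix with entries -10, -12/5, -4, 15.
Counting signs: 1 positive, 3 negative.
H is indefinite, so the origin is a saddle point.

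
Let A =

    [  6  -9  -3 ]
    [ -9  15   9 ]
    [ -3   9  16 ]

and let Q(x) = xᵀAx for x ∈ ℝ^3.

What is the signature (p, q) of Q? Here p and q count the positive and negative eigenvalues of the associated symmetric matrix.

(3, 0)

Row-reducing A symmetrically gives the diagonal entries 6, 3/2, 1.
Counting signs: 3 positive.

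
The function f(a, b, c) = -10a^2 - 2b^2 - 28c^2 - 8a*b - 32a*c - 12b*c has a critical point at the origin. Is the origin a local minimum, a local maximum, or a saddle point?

The Hessian at the origin is H = [[-20, -8, -32], [-8, -4, -12], [-32, -12, -56]].
Symmetric row and column elimination reduces H to a congruent diagonal form with pivots -20, -4/5, -4.
That gives 3 negative pivots.
H is negative definite, so the origin is a strict local maximum.

local maximum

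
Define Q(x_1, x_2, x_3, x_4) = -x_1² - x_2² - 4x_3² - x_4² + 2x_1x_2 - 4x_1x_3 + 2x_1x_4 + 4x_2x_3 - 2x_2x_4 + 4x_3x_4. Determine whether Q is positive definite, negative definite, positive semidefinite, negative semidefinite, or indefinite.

Write A = [[-1, 1, -2, 1], [1, -1, 2, -1], [-2, 2, -4, 2], [1, -1, 2, -1]].
Applying the same elementary operations to the rows and columns of A produces a congruent diagonal matrix with entries -1, 0, 0, 0.
That gives 1 negative, 3 zero pivots.
Hence Q is negative semidefinite.

negative semidefinite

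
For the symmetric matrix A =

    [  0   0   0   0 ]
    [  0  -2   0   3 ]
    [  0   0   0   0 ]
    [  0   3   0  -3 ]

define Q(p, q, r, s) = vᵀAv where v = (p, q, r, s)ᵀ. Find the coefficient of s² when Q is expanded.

The coefficient of s² is the diagonal entry A[4,4] = -3.

-3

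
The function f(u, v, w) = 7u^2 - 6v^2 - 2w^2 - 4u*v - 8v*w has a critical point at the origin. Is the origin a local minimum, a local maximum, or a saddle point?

saddle point

The Hessian at the origin is H = [[14, -4, 0], [-4, -12, -8], [0, -8, -4]].
An LDLᵀ factorisation of H has diagonal entries 14, -92/7, 20/23.
So there are 2 positive, 1 negative pivots.
H is indefinite, so the origin is a saddle point.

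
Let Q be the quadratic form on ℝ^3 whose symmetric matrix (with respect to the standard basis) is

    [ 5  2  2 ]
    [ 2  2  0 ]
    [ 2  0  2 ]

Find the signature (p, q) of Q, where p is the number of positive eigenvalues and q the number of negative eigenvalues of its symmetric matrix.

Symmetric row and column elimination reduces A to a congruent diagonal form with pivots 5, 6/5, 2/3.
That gives 3 positive pivots.

(3, 0)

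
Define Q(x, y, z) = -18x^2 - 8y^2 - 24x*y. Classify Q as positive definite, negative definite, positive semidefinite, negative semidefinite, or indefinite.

The symmetric matrix is A = [[-18, -12, 0], [-12, -8, 0], [0, 0, 0]].
Applying the same elementary operations to the rows and columns of A produces a congruent diagonal matrix with entries -18, 0, 0.
So there are 1 negative, 2 zero pivots.
Hence Q is negative semidefinite.

negative semidefinite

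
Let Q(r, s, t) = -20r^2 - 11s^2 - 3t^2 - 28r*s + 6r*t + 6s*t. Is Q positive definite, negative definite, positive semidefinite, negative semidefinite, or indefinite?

negative definite

The symmetric matrix of Q is A = [[-20, -14, 3], [-14, -11, 3], [3, 3, -3]].
Leading principal minors: Δ_1 = -20, Δ_2 = 24, Δ_3 = -45.
The signs alternate starting with Δ_1 < 0, so by Sylvester's criterion Q is negative definite.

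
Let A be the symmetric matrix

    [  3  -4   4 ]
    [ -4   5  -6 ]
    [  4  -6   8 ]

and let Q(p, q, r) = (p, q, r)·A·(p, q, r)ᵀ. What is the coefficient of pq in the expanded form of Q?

-8

The coefficient of pq is A[1,2] + A[2,1] = 2·(-4) = -8.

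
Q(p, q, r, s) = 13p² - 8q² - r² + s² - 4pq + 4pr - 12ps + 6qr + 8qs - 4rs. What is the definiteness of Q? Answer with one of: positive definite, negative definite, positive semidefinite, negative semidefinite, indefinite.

The associated matrix is A = [[13, -2, 2, -6], [-2, -8, 3, 4], [2, 3, -1, -2], [-6, 4, -2, 1]].
Row-reducing A symmetrically gives the diagonal entries 13, -108/13, 1/108, -3.
That gives 2 positive, 2 negative pivots.
Hence Q is indefinite.

indefinite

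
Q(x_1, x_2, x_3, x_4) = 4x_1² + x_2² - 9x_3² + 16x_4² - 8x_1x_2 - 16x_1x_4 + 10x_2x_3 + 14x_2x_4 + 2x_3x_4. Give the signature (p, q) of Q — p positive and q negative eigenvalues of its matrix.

(2, 2)

The associated matrix is A = [[4, -4, 0, -8], [-4, 1, 5, 7], [0, 5, -9, 1], [-8, 7, 1, 16]].
Symmetric row and column elimination reduces A to a congruent diagonal form with pivots 4, -3, -2/3, 1.
So there are 2 positive, 2 negative pivots.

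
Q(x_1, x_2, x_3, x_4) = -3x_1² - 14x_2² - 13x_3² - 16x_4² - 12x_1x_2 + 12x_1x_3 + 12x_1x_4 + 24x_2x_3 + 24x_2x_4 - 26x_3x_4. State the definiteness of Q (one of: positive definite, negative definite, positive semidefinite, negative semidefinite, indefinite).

negative definite

The symmetric matrix of Q is A = [[-3, -6, 6, 6], [-6, -14, 12, 12], [6, 12, -13, -13], [6, 12, -13, -16]].
Leading principal minors: Δ_1 = -3, Δ_2 = 6, Δ_3 = -6, Δ_4 = 18.
The signs alternate starting with Δ_1 < 0, so by Sylvester's criterion Q is negative definite.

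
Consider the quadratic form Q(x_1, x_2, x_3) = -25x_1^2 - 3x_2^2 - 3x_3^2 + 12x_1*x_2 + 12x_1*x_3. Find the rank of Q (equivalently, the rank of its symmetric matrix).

3

The associated matrix is A = [[-25, 6, 6], [6, -3, 0], [6, 0, -3]].
An LDLᵀ factorisation of A has diagonal entries -25, -39/25, -3/13.
That gives 3 negative pivots.
The rank is the number of nonzero pivots: 3.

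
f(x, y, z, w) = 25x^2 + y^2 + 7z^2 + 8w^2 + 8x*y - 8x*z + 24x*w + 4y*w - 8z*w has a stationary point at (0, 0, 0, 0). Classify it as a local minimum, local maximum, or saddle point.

local minimum

The Hessian at the origin is H = [[50, 8, -8, 24], [8, 2, 0, 4], [-8, 0, 14, -8], [24, 4, -8, 16]].
Row-reducing H symmetrically gives the diagonal entries 50, 18/25, 94/9, 120/47.
So there are 4 positive pivots.
H is positive definite, so the origin is a strict local minimum.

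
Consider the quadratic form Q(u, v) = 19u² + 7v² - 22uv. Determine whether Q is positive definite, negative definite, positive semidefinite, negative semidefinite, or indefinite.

positive definite

Write A = [[19, -11], [-11, 7]].
An LDLᵀ factorisation of A has diagonal entries 19, 12/19.
That gives 2 positive pivots.
Hence Q is positive definite.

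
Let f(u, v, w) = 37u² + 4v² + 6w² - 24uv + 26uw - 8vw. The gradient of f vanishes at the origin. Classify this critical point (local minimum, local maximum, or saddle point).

The Hessian at the origin is H = [[74, -24, 26], [-24, 8, -8], [26, -8, 12]].
Congruent diagonalization of H (simultaneous row and column reduction) yields pivots 74, 8/37, 2.
So there are 3 positive pivots.
H is positive definite, so the origin is a strict local minimum.

local minimum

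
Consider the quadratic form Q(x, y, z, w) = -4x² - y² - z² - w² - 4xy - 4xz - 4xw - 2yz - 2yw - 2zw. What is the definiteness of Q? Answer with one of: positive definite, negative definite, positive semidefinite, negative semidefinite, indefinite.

negative semidefinite

Write A = [[-4, -2, -2, -2], [-2, -1, -1, -1], [-2, -1, -1, -1], [-2, -1, -1, -1]].
Row-reducing A symmetrically gives the diagonal entries -4, 0, 0, 0.
So there are 1 negative, 3 zero pivots.
Hence Q is negative semidefinite.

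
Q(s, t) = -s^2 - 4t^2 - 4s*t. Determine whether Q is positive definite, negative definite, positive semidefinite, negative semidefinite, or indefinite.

The symmetric matrix is A = [[-1, -2], [-2, -4]].
Applying the same elementary operations to the rows and columns of A produces a congruent diagonal matrix with entries -1, 0.
Counting signs: 1 negative, 1 zero.
Hence Q is negative semidefinite.

negative semidefinite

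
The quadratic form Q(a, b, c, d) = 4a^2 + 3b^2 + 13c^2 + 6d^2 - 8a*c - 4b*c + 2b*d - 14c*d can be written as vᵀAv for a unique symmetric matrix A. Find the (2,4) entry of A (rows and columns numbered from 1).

1

The coefficient of b·d in Q is 2. For a symmetric A this equals A[2,4] + A[4,2] = 2·A[2,4].
So A[2,4] = 2/2 = 1.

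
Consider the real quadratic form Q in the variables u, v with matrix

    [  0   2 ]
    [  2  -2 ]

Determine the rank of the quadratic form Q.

2

Row reduction of A gives 2 nonzero rows, so rank A = 2.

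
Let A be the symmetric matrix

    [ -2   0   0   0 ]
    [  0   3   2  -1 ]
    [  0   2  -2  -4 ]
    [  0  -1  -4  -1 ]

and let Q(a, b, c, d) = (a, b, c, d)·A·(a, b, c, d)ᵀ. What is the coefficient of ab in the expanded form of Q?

The coefficient of ab is A[1,2] + A[2,1] = 2·0 = 0.

0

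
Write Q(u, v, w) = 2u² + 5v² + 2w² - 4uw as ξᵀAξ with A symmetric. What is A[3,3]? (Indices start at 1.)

2

The coefficient of w² in Q is 2, and that is exactly A[3,3].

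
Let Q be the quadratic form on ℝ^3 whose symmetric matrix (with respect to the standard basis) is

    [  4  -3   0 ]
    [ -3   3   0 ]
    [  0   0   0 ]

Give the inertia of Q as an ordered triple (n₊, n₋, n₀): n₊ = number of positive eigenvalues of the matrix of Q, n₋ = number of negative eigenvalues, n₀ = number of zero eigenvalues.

Row-reducing A symmetrically gives the diagonal entries 4, 3/4, 0.
That gives 2 positive, 1 zero pivots.

(2, 0, 1)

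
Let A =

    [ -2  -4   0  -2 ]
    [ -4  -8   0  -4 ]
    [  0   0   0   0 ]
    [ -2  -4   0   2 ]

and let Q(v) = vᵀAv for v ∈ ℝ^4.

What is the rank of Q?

Congruent diagonalization of A (simultaneous row and column reduction) yields pivots -2, 0, 0, 4.
Counting signs: 1 positive, 1 negative, 2 zero.
The rank is the number of nonzero pivots: 2.

2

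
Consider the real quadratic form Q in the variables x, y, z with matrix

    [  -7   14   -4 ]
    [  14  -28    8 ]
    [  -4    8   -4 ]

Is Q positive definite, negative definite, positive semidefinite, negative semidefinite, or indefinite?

Symmetric row and column elimination reduces A to a congruent diagonal form with pivots -7, 0, -12/7.
So there are 2 negative, 1 zero pivots.
Hence Q is negative semidefinite.

negative semidefinite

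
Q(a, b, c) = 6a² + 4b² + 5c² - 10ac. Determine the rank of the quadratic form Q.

3

The associated matrix is A = [[6, 0, -5], [0, 4, 0], [-5, 0, 5]].
Applying the same elementary operations to the rows and columns of A produces a congruent diagonal matrix with entries 6, 4, 5/6.
That gives 3 positive pivots.
The rank is the number of nonzero pivots: 3.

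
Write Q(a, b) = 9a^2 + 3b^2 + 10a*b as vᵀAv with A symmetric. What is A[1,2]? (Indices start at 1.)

5

The coefficient of a·b in Q is 10. For a symmetric A this equals A[1,2] + A[2,1] = 2·A[1,2].
So A[1,2] = 10/2 = 5.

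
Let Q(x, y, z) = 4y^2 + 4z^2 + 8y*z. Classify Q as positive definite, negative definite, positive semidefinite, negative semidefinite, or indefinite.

positive semidefinite

The symmetric matrix is A = [[0, 0, 0], [0, 4, 4], [0, 4, 4]].
Congruent diagonalization of A (simultaneous row and column reduction) yields pivots 0, 4, 0.
So there are 1 positive, 2 zero pivots.
Hence Q is positive semidefinite.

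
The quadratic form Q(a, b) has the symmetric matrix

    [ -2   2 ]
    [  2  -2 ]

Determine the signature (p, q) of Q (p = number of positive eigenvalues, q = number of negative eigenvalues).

(0, 1)

Symmetric row and column elimination reduces A to a congruent diagonal form with pivots -2, 0.
Counting signs: 1 negative, 1 zero.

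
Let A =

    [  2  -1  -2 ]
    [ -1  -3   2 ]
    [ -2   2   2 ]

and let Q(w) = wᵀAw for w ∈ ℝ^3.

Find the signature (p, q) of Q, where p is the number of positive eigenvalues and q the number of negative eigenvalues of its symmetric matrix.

Congruent diagonalization of A (simultaneous row and column reduction) yields pivots 2, -7/2, 2/7.
That gives 2 positive, 1 negative pivots.

(2, 1)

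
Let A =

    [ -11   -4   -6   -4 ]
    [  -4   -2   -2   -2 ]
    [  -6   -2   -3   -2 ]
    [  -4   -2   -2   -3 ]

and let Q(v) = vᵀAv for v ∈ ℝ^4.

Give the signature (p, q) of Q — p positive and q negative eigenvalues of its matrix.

(1, 3)

Symmetric row and column elimination reduces A to a congruent diagonal form with pivots -11, -6/11, 1/3, -1.
So there are 1 positive, 3 negative pivots.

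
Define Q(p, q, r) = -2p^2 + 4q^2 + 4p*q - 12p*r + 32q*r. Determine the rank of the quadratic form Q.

3

Write A = [[-2, 2, -6], [2, 4, 16], [-6, 16, 0]].
Applying the same elementary operations to the rows and columns of A produces a congruent diagonal matrix with entries -2, 6, 4/3.
That gives 2 positive, 1 negative pivots.
The rank is the number of nonzero pivots: 3.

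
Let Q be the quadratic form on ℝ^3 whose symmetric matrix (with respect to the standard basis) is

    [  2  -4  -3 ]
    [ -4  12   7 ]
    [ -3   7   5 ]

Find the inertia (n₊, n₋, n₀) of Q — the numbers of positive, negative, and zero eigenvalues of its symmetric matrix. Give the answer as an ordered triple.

(3, 0, 0)

Applying the same elementary operations to the rows and columns of A produces a congruent diagonal matrix with entries 2, 4, 1/4.
Counting signs: 3 positive.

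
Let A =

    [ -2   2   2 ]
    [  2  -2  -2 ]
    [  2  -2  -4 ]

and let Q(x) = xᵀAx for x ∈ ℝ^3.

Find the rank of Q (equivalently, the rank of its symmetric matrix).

Symmetric row and column elimination reduces A to a congruent diagonal form with pivots -2, 0, -2.
Counting signs: 2 negative, 1 zero.
The rank is the number of nonzero pivots: 2.

2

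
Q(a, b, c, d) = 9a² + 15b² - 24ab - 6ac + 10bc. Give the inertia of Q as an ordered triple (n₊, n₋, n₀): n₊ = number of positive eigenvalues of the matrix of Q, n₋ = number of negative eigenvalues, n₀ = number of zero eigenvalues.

The symmetric matrix is A = [[9, -12, -3, 0], [-12, 15, 5, 0], [-3, 5, 0, 0], [0, 0, 0, 0]].
Congruent diagonalization of A (simultaneous row and column reduction) yields pivots 9, -1, 0, 0.
Counting signs: 1 positive, 1 negative, 2 zero.

(1, 1, 2)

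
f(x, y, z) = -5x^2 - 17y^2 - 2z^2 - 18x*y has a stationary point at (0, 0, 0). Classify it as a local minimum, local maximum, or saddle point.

The Hessian at the origin is H = [[-10, -18, 0], [-18, -34, 0], [0, 0, -4]].
Congruent diagonalization of H (simultaneous row and column reduction) yields pivots -10, -8/5, -4.
Counting signs: 3 negative.
H is negative definite, so the origin is a strict local maximum.

local maximum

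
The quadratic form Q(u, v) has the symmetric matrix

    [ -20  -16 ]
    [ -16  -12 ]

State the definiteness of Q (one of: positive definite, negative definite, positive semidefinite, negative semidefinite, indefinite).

Symmetric row and column elimination reduces A to a congruent diagonal form with pivots -20, 4/5.
Counting signs: 1 positive, 1 negative.
Hence Q is indefinite.

indefinite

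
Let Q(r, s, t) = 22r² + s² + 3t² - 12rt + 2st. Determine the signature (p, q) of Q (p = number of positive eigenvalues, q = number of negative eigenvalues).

(3, 0)

Write A = [[22, 0, -6], [0, 1, 1], [-6, 1, 3]].
Row-reducing A symmetrically gives the diagonal entries 22, 1, 4/11.
So there are 3 positive pivots.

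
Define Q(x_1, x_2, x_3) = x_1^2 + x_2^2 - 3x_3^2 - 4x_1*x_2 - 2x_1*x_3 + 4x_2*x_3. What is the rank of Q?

3

The symmetric matrix is A = [[1, -2, -1], [-2, 1, 2], [-1, 2, -3]].
An LDLᵀ factorisation of A has diagonal entries 1, -3, -4.
That gives 1 positive, 2 negative pivots.
The rank is the number of nonzero pivots: 3.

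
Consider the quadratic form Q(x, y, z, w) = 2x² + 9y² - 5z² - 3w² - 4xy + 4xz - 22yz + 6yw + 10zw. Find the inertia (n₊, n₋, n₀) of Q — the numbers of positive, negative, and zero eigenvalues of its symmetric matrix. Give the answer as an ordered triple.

(2, 2, 0)

The symmetric matrix is A = [[2, -2, 2, 0], [-2, 9, -11, 3], [2, -11, -5, 5], [0, 3, 5, -3]].
Congruent diagonalization of A (simultaneous row and column reduction) yields pivots 2, 7, -130/7, -4/65.
Counting signs: 2 positive, 2 negative.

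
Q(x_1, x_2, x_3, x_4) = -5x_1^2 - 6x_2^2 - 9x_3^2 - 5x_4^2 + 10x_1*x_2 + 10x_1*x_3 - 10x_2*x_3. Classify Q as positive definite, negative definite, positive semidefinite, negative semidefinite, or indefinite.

The symmetric matrix of Q is A = [[-5, 5, 5, 0], [5, -6, -5, 0], [5, -5, -9, 0], [0, 0, 0, -5]].
Leading principal minors: Δ_1 = -5, Δ_2 = 5, Δ_3 = -20, Δ_4 = 100.
The signs alternate starting with Δ_1 < 0, so by Sylvester's criterion Q is negative definite.

negative definite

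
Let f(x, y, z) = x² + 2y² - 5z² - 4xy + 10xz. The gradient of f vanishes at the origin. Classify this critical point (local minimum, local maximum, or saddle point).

The Hessian at the origin is H = [[2, -4, 10], [-4, 4, 0], [10, 0, -10]].
Applying the same elementary operations to the rows and columns of H produces a congruent diagonal matrix with entries 2, -4, 40.
So there are 2 positive, 1 negative pivots.
H is indefinite, so the origin is a saddle point.

saddle point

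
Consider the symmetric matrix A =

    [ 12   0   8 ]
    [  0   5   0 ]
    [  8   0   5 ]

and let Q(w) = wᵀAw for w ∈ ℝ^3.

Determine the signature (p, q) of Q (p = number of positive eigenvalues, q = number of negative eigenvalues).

(2, 1)

Congruent diagonalization of A (simultaneous row and column reduction) yields pivots 12, 5, -1/3.
So there are 2 positive, 1 negative pivots.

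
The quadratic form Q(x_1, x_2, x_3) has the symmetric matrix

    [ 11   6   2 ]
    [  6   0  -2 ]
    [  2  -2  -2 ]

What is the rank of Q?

Congruent diagonalization of A (simultaneous row and column reduction) yields pivots 11, -36/11, 5/9.
So there are 2 positive, 1 negative pivots.
The rank is the number of nonzero pivots: 3.

3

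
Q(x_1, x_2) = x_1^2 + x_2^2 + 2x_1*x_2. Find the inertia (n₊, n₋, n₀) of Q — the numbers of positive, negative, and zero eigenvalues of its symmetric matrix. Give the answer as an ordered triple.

(1, 0, 1)

Write A = [[1, 1], [1, 1]].
Row-reducing A symmetrically gives the diagonal entries 1, 0.
So there are 1 positive, 1 zero pivots.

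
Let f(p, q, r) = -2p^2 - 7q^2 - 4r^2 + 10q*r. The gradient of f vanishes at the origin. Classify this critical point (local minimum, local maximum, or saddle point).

The Hessian at the origin is H = [[-4, 0, 0], [0, -14, 10], [0, 10, -8]].
An LDLᵀ factorisation of H has diagonal entries -4, -14, -6/7.
Counting signs: 3 negative.
H is negative definite, so the origin is a strict local maximum.

local maximum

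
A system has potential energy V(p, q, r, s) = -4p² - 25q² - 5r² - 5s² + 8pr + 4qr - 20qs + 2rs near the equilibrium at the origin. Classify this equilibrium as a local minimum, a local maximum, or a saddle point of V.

The Hessian at the origin is H = [[-8, 0, 8, 0], [0, -50, 4, -20], [8, 4, -10, 2], [0, -20, 2, -10]].
Symmetric row and column elimination reduces H to a congruent diagonal form with pivots -8, -50, -42/25, -40/21.
That gives 4 negative pivots.
H is negative definite, so the origin is a strict local maximum.

local maximum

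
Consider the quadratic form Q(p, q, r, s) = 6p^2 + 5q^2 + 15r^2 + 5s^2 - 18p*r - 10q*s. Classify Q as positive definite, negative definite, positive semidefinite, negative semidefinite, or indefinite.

positive semidefinite

Write A = [[6, 0, -9, 0], [0, 5, 0, -5], [-9, 0, 15, 0], [0, -5, 0, 5]].
Symmetric row and column elimination reduces A to a congruent diagonal form with pivots 6, 5, 3/2, 0.
So there are 3 positive, 1 zero pivots.
Hence Q is positive semidefinite.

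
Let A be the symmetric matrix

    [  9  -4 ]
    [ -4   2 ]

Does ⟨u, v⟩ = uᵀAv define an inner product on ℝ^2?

For the 2×2 matrix [[9, -4], [-4, 2]]: det = 9·2 − (-4)² = 2, trace = 11.
det > 0 so both eigenvalues share the sign of the trace; trace = 11 > 0 ⇒ both positive.
⟨·,·⟩ is an inner product exactly when A is positive definite.

yes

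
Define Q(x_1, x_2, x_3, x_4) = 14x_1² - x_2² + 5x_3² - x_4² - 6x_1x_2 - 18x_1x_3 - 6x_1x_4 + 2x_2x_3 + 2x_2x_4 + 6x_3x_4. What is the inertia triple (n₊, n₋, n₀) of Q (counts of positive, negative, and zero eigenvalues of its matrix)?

The associated matrix is A = [[14, -3, -9, -3], [-3, -1, 1, 1], [-9, 1, 5, 3], [-3, 1, 3, -1]].
Congruent diagonalization of A (simultaneous row and column reduction) yields pivots 14, -23/14, -6/23, 4/3.
Counting signs: 2 positive, 2 negative.

(2, 2, 0)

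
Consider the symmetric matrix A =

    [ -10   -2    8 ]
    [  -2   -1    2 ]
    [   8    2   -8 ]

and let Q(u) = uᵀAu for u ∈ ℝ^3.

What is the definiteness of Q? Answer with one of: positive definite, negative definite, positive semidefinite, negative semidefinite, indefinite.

negative definite

Leading principal minors: Δ_1 = -10, Δ_2 = 6, Δ_3 = -8.
The signs alternate starting with Δ_1 < 0, so by Sylvester's criterion Q is negative definite.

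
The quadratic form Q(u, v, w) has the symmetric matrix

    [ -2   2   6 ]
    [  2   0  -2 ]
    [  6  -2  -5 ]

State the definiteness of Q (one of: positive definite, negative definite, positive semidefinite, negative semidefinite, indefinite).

indefinite

Congruent diagonalization of A (simultaneous row and column reduction) yields pivots -2, 2, 5.
That gives 2 positive, 1 negative pivots.
Hence Q is indefinite.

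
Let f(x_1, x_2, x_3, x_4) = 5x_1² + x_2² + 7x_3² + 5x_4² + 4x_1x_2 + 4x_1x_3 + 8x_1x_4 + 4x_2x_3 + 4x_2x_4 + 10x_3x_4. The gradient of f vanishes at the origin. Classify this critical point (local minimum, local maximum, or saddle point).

The Hessian at the origin is H = [[10, 4, 4, 8], [4, 2, 4, 4], [4, 4, 14, 10], [8, 4, 10, 10]].
Row-reducing H symmetrically gives the diagonal entries 10, 2/5, -2, 4.
Counting signs: 3 positive, 1 negative.
H is indefinite, so the origin is a saddle point.

saddle point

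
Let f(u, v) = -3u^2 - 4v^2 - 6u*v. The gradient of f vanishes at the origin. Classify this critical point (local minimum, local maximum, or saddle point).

local maximum

The Hessian at the origin is H = [[-6, -6], [-6, -8]].
det H = -6·-8 − (-6)² = 12 > 0 and H[1,1] = -6 < 0, so H is negative definite.
Therefore the origin is a local maximum.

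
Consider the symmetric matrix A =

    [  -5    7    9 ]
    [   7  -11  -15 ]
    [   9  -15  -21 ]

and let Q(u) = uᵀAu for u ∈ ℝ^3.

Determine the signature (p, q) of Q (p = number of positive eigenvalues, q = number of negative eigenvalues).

Row-reducing A symmetrically gives the diagonal entries -5, -6/5, 0.
Counting signs: 2 negative, 1 zero.

(0, 2)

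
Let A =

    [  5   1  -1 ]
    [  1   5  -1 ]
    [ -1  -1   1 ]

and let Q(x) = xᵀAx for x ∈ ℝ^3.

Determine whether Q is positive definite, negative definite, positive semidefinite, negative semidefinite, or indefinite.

Leading principal minors: Δ_1 = 5, Δ_2 = 24, Δ_3 = 16.
All leading principal minors are positive, so by Sylvester's criterion Q is positive definite.

positive definite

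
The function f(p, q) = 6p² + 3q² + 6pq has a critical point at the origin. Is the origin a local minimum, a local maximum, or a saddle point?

local minimum

The Hessian at the origin is H = [[12, 6], [6, 6]].
det H = 12·6 − (6)² = 36 > 0 and H[1,1] = 12 > 0, so H is positive definite.
Therefore the origin is a local minimum.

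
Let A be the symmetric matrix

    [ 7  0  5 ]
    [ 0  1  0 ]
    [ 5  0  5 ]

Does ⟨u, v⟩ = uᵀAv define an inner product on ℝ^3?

Row-reducing A symmetrically gives the diagonal entries 7, 1, 10/7.
That gives 3 positive pivots.
Hence Q is positive definite.
⟨·,·⟩ is an inner product exactly when A is positive definite.

yes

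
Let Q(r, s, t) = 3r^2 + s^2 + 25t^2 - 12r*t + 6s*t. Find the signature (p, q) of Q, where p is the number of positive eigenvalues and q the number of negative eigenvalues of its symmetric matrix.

(3, 0)

The associated matrix is A = [[3, 0, -6], [0, 1, 3], [-6, 3, 25]].
Row-reducing A symmetrically gives the diagonal entries 3, 1, 4.
Counting signs: 3 positive.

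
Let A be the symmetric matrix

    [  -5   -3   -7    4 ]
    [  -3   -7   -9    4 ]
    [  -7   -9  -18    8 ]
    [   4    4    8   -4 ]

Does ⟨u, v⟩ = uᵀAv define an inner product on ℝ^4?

Applying the same elementary operations to the rows and columns of A produces a congruent diagonal matrix with entries -5, -26/5, -49/13, -4/49.
That gives 4 negative pivots.
Hence Q is negative definite.
⟨·,·⟩ is an inner product exactly when A is positive definite.

no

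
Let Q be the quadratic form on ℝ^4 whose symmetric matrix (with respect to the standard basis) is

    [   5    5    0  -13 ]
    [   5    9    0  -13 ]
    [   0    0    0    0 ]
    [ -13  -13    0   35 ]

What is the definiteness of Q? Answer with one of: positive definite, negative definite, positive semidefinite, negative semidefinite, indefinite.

Congruent diagonalization of A (simultaneous row and column reduction) yields pivots 5, 4, 0, 6/5.
That gives 3 positive, 1 zero pivots.
Hence Q is positive semidefinite.

positive semidefinite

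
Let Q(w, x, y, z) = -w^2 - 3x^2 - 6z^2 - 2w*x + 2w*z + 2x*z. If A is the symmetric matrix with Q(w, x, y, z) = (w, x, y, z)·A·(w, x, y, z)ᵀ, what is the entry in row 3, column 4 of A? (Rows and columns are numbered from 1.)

0

The coefficient of y·z in Q is 0. For a symmetric A this equals A[3,4] + A[4,3] = 2·A[3,4].
So A[3,4] = 0/2 = 0.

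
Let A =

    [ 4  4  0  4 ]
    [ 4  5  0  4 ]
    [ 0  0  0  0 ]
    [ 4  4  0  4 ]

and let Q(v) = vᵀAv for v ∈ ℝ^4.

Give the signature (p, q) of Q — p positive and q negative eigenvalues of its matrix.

Symmetric row and column elimination reduces A to a congruent diagonal form with pivots 4, 1, 0, 0.
That gives 2 positive, 2 zero pivots.

(2, 0)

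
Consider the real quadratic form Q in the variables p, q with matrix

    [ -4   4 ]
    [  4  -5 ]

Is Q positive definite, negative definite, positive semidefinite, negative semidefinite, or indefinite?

negative definite

For the 2×2 matrix [[-4, 4], [4, -5]]: det = -4·-5 − (4)² = 4, trace = -9.
det > 0 so both eigenvalues share the sign of the trace; trace = -9 < 0 ⇒ both negative.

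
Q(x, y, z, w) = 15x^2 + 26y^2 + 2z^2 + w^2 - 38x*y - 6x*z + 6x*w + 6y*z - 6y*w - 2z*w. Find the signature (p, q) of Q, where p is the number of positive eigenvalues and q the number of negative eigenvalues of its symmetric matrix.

(4, 0)

The symmetric matrix is A = [[15, -19, -3, 3], [-19, 26, 3, -3], [-3, 3, 2, -1], [3, -3, -1, 1]].
Applying the same elementary operations to the rows and columns of A produces a congruent diagonal matrix with entries 15, 29/15, 31/29, 2/31.
Counting signs: 4 positive.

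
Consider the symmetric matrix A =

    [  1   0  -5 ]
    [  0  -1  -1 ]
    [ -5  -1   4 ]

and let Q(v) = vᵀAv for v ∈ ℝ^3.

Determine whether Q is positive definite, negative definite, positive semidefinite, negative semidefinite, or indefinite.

indefinite

Row-reducing A symmetrically gives the diagonal entries 1, -1, -20.
So there are 1 positive, 2 negative pivots.
Hence Q is indefinite.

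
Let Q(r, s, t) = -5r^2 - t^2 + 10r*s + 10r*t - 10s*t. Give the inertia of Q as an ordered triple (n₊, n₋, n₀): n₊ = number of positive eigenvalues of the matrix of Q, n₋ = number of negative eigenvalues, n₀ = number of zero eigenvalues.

(2, 1, 0)

The associated matrix is A = [[-5, 5, 5], [5, 0, -5], [5, -5, -1]].
Congruent diagonalization of A (simultaneous row and column reduction) yields pivots -5, 5, 4.
That gives 2 positive, 1 negative pivots.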